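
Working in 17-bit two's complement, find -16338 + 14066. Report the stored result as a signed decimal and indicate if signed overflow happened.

-16338 → 11100000000101110
14066 → 00011011011110010
  11100000000101110
+ 00011011011110010
= 11111011100100000
Result 11111011100100000: MSB = 1 → 128800 − 131072 = -2272.
Addends have opposite signs, so signed overflow cannot occur.

-2272; no overflow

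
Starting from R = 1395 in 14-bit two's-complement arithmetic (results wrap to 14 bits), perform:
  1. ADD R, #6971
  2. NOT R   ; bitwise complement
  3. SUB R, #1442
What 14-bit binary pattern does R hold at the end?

Start: R = 1395 = 00010101110011.
R = 1395 + 6971 = 8366; wraps to -8018 = 10000010101110
R = NOT 10000010101110 = 01111101010001 = 8017
R = 8017 − 1442 = 6575 = 01100110101111

01100110101111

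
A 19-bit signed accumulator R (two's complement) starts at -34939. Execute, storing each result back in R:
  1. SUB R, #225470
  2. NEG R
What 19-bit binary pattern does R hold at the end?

0111111100100111001

Start: R = -34939 = 1110111011110000101.
R = -34939 − 225470 = -260409 = 1000000011011000111
R = −(-260409) = 260409 = 0111111100100111001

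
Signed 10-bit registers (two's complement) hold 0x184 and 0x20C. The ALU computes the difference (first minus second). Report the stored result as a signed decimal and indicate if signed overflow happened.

-136; overflow

0x184 = 0110000100 = 388 (signed)
0x20C = 1000001100 = -500 (signed)
Subtract via negate-and-add: invert 1000001100 + 1 = 0111110100 (i.e. 500).
  0110000100
+ 0111110100
= 1101111000
Result 1101111000: MSB = 1 → 888 − 1024 = -136.
Both addends (after negating the subtrahend) are non-negative but the stored result is negative: signed overflow. The true value 388 − (-500) = 888 lies outside [-512, 511].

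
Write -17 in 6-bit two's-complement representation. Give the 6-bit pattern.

|-17| = 17 = 010001 in 6 bits.
Invert the bits: 101110. Add 1: 101111.

101111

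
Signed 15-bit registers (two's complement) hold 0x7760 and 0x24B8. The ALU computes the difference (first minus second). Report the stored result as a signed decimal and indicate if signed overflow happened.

-11608; no overflow

0x7760 = 111011101100000 = -2208 (signed)
0x24B8 = 010010010111000 = 9400 (signed)
Subtract via negate-and-add: invert 010010010111000 + 1 = 101101101001000 (i.e. -9400).
  111011101100000
+ 101101101001000
= 101001010101000  (discard carry-out 1)
Result 101001010101000: MSB = 1 → 21160 − 32768 = -11608.
Both addends (after negating the subtrahend) are negative and so is the stored result: no signed overflow.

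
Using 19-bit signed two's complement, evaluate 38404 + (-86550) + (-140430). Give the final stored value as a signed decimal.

-188576

38404 + (-86550) = -48146 (1110100001111101110)
-48146 + (-140430) = -188576 (1010001111101100000)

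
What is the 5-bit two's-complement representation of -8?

11000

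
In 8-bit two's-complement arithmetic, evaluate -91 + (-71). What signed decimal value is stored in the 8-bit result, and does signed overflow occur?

-91 → 10100101
-71 → 10111001
  10100101
+ 10111001
= 01011110  (discard carry-out 1)
Result 01011110: MSB = 0 → value 94.
Both addends are negative but the stored result is non-negative: signed overflow. The true value -91 + (-71) = -162 lies outside [-128, 127].

94; overflow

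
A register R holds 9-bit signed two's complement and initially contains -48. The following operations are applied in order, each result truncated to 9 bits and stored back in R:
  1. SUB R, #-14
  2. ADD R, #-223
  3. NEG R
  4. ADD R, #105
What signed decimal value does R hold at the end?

Start: R = -48 = 111010000.
R = -48 − (-14) = -34 = 111011110
R = -34 + (-223) = -257; wraps to 255 = 011111111
R = −(255) = -255 = 100000001
R = -255 + 105 = -150 = 101101010

-150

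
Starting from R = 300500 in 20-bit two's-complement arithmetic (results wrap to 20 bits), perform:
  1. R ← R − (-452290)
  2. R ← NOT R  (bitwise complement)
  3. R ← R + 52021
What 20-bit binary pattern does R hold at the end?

Start: R = 300500 = 01001001010111010100.
R = 300500 − (-452290) = 752790; wraps to -295786 = 10110111110010010110
R = NOT 10110111110010010110 = 01001000001101101001 = 295785
R = 295785 + 52021 = 347806 = 01010100111010011110

01010100111010011110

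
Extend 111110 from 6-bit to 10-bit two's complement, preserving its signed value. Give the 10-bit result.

MSB of 111110 is 1; replicate it into the new high bits.
1111|111110 → 1111111110 (still -2).

1111111110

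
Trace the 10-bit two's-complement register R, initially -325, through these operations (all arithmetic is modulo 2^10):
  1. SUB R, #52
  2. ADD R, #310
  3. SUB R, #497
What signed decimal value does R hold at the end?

Start: R = -325 = 1010111011.
R = -325 − 52 = -377 = 1010000111
R = -377 + 310 = -67 = 1110111101
R = -67 − 497 = -564; wraps to 460 = 0111001100

460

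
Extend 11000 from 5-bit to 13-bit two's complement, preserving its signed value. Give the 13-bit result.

1111111111000

MSB of 11000 is 1; replicate it into the new high bits.
11111111|11000 → 1111111111000 (still -8).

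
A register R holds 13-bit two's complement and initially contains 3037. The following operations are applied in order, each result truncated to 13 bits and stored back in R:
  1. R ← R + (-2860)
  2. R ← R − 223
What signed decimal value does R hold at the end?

-46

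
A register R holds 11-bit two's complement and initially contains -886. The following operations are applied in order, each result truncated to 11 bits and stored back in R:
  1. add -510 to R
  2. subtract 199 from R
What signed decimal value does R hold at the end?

453

Start: R = -886 = 10010001010.
R = -886 + (-510) = -1396; wraps to 652 = 01010001100
R = 652 − 199 = 453 = 00111000101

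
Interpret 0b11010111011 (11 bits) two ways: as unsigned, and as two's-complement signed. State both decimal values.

Unsigned: 11010111011 = 1723.
Signed: MSB=1 → 1723 − 2048 = -325.

unsigned = 1723, signed = -325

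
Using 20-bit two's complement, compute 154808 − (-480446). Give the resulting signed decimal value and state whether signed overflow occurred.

-413322; overflow

154808 → 00100101110010111000
-480446 → 10001010101101000010
Subtract via negate-and-add: invert 10001010101101000010 + 1 = 01110101010010111110 (i.e. 480446).
  00100101110010111000
+ 01110101010010111110
= 10011011000101110110
Result 10011011000101110110: MSB = 1 → 635254 − 1048576 = -413322.
Both addends (after negating the subtrahend) are non-negative but the stored result is negative: signed overflow. The true value 154808 − (-480446) = 635254 lies outside [-524288, 524287].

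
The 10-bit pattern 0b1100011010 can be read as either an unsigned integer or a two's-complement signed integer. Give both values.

Unsigned: 1100011010 = 794.
Signed: MSB=1 → 794 − 1024 = -230.

unsigned = 794, signed = -230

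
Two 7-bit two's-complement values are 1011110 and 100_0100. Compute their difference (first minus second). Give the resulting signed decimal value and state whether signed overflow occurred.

26; no overflow

1011110 = -34 (signed)
100_0100 → 1000100 = -60 (signed)
Subtract via negate-and-add: invert 1000100 + 1 = 0111100 (i.e. 60).
  1011110
+ 0111100
= 0011010  (discard carry-out 1)
Result 0011010: MSB = 0 → value 26.
Addends (after negating the subtrahend) have opposite signs, so signed overflow cannot occur.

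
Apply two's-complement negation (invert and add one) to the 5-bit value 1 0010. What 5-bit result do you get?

01110

Invert: 01101. Add 1: 01110.
Check: 10010 = -14, 01110 = 14.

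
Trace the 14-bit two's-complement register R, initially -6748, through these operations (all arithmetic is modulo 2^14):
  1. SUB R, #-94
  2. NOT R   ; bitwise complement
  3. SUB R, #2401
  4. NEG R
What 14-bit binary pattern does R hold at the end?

Start: R = -6748 = 10010110100100.
R = -6748 − (-94) = -6654 = 10011000000010
R = NOT 10011000000010 = 01100111111101 = 6653
R = 6653 − 2401 = 4252 = 01000010011100
R = −(4252) = -4252 = 10111101100100

10111101100100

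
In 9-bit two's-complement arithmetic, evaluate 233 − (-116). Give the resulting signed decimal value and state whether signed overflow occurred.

-163; overflow

233 → 011101001
-116 → 110001100
Subtract via negate-and-add: invert 110001100 + 1 = 001110100 (i.e. 116).
  011101001
+ 001110100
= 101011101
Result 101011101: MSB = 1 → 349 − 512 = -163.
Both addends (after negating the subtrahend) are non-negative but the stored result is negative: signed overflow. The true value 233 − (-116) = 349 lies outside [-256, 255].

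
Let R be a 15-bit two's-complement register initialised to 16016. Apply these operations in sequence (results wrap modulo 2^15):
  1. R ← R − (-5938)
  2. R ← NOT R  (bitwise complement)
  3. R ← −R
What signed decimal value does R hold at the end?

Start: R = 16016 = 011111010010000.
R = 16016 − (-5938) = 21954; wraps to -10814 = 101010111000010
R = NOT 101010111000010 = 010101000111101 = 10813
R = −(10813) = -10813 = 101010111000011

-10813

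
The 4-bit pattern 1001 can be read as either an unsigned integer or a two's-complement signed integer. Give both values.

unsigned = 9, signed = -7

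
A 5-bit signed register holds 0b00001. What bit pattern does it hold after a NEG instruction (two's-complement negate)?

Invert: 11110. Add 1: 11111.

11111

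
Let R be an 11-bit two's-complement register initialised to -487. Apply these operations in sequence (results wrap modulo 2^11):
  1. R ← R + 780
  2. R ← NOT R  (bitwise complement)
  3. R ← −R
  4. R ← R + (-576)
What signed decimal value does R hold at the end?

-282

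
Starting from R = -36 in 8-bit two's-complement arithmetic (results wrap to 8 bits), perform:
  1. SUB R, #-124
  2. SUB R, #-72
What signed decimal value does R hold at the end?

-96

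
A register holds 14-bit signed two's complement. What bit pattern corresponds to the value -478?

|-478| = 478 = 00000111011110 in 14 bits.
Invert the bits: 11111000100001. Add 1: 11111000100010.

11111000100010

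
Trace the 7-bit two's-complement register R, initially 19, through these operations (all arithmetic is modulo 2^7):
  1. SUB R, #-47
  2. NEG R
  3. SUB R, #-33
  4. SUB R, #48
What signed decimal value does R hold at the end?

47

Start: R = 19 = 0010011.
R = 19 − (-47) = 66; wraps to -62 = 1000010
R = −(-62) = 62 = 0111110
R = 62 − (-33) = 95; wraps to -33 = 1011111
R = -33 − 48 = -81; wraps to 47 = 0101111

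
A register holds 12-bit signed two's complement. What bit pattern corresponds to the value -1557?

100111101011

|-1557| = 1557 = 011000010101 in 12 bits.
Invert the bits: 100111101010. Add 1: 100111101011.
Check: 100111101011 reads as 2539 − 4096 = -1557.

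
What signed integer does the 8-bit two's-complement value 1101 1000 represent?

MSB is 1, so the value is negative.
Invert: 00100111. Add 1: 00101000 = 40. So the value is −40.

-40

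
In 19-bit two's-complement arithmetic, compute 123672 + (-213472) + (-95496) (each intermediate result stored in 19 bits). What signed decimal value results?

-185296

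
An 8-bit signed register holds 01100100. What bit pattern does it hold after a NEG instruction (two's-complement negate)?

Invert: 10011011. Add 1: 10011100.
Check: 01100100 = 100, 10011100 = -100.

10011100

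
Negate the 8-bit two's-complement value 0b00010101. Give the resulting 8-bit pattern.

11101011

Invert: 11101010. Add 1: 11101011.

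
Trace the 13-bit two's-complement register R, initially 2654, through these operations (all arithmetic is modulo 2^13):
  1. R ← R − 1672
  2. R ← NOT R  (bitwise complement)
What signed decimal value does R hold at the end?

-983

Start: R = 2654 = 0101001011110.
R = 2654 − 1672 = 982 = 0001111010110
R = NOT 0001111010110 = 1110000101001 = -983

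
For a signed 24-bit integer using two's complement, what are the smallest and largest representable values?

min = -8388608, max = 8388607

Minimum: −2^23 = -8388608.
Maximum: 2^23 − 1 = 8388607.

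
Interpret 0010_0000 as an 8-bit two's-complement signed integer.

MSB is 0, so the value is non-negative: 00100000 = 32.

32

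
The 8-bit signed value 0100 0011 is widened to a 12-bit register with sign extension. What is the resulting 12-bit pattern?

000001000011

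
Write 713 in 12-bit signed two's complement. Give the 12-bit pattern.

001011001001

713 is non-negative, so write it directly in 12 bits: 001011001001.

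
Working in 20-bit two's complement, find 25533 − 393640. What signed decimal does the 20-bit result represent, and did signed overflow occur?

25533 → 00000110001110111101
393640 → 01100000000110101000
Subtract via negate-and-add: invert 01100000000110101000 + 1 = 10011111111001011000 (i.e. -393640).
  00000110001110111101
+ 10011111111001011000
= 10100110001000010101
Result 10100110001000010101: MSB = 1 → 680469 − 1048576 = -368107.
Addends (after negating the subtrahend) have opposite signs, so signed overflow cannot occur.

-368107; no overflow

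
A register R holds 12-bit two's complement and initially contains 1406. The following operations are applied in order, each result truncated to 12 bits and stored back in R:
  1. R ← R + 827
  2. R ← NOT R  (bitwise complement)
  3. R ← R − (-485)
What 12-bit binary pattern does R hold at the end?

100100101011

Start: R = 1406 = 010101111110.
R = 1406 + 827 = 2233; wraps to -1863 = 100010111001
R = NOT 100010111001 = 011101000110 = 1862
R = 1862 − (-485) = 2347; wraps to -1749 = 100100101011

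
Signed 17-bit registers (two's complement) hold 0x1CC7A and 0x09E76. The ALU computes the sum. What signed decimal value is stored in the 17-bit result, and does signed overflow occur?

27376; no overflow

0x1CC7A = 11100110001111010 = -13190 (signed)
0x09E76 = 01001111001110110 = 40566 (signed)
  11100110001111010
+ 01001111001110110
= 00110101011110000  (discard carry-out 1)
Result 00110101011110000: MSB = 0 → value 27376.
Addends have opposite signs, so signed overflow cannot occur.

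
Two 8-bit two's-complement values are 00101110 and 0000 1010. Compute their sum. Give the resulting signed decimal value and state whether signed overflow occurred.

56; no overflow

00101110 = 46 (signed)
0000 1010 → 00001010 = 10 (signed)
  00101110
+ 00001010
= 00111000
Result 00111000: MSB = 0 → value 56.
Both addends are non-negative and so is the stored result: no signed overflow.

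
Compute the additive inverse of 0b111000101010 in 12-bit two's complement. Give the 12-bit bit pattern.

Invert: 000111010101. Add 1: 000111010110.

000111010110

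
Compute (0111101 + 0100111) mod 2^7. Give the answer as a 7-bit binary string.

1100100

  0111101
+ 0100111
= 1100100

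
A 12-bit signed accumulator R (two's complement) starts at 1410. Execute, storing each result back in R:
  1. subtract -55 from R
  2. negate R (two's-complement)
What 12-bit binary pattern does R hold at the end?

101001000111

Start: R = 1410 = 010110000010.
R = 1410 − (-55) = 1465 = 010110111001
R = −(1465) = -1465 = 101001000111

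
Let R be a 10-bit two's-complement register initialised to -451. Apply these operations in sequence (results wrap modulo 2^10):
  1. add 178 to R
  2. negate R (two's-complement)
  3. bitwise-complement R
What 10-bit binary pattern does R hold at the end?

Start: R = -451 = 1000111101.
R = -451 + 178 = -273 = 1011101111
R = −(-273) = 273 = 0100010001
R = NOT 0100010001 = 1011101110 = -274

1011101110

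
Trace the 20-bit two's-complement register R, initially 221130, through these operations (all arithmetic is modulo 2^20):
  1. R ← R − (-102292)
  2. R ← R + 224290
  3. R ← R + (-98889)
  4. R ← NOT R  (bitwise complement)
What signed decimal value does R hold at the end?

Start: R = 221130 = 00110101111111001010.
R = 221130 − (-102292) = 323422 = 01001110111101011110
R = 323422 + 224290 = 547712; wraps to -500864 = 10000101101110000000
R = -500864 + (-98889) = -599753; wraps to 448823 = 01101101100100110111
R = NOT 01101101100100110111 = 10010010011011001000 = -448824

-448824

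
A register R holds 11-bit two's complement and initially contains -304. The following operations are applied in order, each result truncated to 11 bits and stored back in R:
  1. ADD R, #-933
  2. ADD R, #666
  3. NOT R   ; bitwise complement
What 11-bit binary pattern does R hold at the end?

01000111010

Start: R = -304 = 11011010000.
R = -304 + (-933) = -1237; wraps to 811 = 01100101011
R = 811 + 666 = 1477; wraps to -571 = 10111000101
R = NOT 10111000101 = 01000111010 = 570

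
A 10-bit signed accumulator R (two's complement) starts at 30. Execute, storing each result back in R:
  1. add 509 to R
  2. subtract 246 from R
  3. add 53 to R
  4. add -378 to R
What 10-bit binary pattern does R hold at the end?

Start: R = 30 = 0000011110.
R = 30 + 509 = 539; wraps to -485 = 1000011011
R = -485 − 246 = -731; wraps to 293 = 0100100101
R = 293 + 53 = 346 = 0101011010
R = 346 + (-378) = -32 = 1111100000

1111100000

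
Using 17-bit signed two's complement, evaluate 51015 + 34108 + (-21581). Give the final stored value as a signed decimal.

63542

51015 + 34108 = 85123 → wraps to -45949 (10100110010000011)
-45949 + (-21581) = -67530 → wraps to 63542 (01111100000110110)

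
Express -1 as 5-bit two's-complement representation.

11111

|-1| = 1 = 00001 in 5 bits.
Invert the bits: 11110. Add 1: 11111.
Check: 11111 reads as 31 − 32 = -1.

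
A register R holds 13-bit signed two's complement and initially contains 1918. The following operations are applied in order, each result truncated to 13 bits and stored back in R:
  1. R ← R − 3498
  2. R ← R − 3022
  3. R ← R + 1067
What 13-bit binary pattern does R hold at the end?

1001000110001

Start: R = 1918 = 0011101111110.
R = 1918 − 3498 = -1580 = 1100111010100
R = -1580 − 3022 = -4602; wraps to 3590 = 0111000000110
R = 3590 + 1067 = 4657; wraps to -3535 = 1001000110001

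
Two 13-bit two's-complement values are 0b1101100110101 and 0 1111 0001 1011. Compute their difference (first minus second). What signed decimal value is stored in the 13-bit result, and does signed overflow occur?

3098; overflow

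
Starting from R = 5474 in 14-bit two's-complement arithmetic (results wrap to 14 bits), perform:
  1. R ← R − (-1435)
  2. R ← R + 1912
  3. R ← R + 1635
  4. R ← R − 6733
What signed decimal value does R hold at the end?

3723

Start: R = 5474 = 01010101100010.
R = 5474 − (-1435) = 6909 = 01101011111101
R = 6909 + 1912 = 8821; wraps to -7563 = 10001001110101
R = -7563 + 1635 = -5928 = 10100011011000
R = -5928 − 6733 = -12661; wraps to 3723 = 00111010001011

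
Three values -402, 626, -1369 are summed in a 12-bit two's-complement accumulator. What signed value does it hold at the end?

-1145

-402 + 626 = 224 (000011100000)
224 + (-1369) = -1145 (101110000111)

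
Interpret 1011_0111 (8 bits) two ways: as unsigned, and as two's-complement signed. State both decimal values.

Unsigned: 10110111 = 183.
Signed: MSB=1 → 183 − 256 = -73.

unsigned = 183, signed = -73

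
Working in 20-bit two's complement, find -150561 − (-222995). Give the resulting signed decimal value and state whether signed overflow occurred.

-150561 → 11011011001111011111
-222995 → 11001001100011101101
Subtract via negate-and-add: invert 11001001100011101101 + 1 = 00110110011100010011 (i.e. 222995).
  11011011001111011111
+ 00110110011100010011
= 00010001101011110010  (discard carry-out 1)
Result 00010001101011110010: MSB = 0 → value 72434.
Addends (after negating the subtrahend) have opposite signs, so signed overflow cannot occur.

72434; no overflow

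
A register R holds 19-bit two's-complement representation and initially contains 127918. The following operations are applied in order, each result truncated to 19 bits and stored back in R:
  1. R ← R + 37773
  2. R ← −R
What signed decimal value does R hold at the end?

Start: R = 127918 = 0011111001110101110.
R = 127918 + 37773 = 165691 = 0101000011100111011
R = −(165691) = -165691 = 1010111100011000101

-165691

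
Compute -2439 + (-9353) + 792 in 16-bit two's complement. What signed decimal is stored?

-11000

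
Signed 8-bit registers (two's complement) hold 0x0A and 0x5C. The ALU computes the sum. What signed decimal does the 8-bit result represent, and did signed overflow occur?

102; no overflow

0x0A = 00001010 = 10 (signed)
0x5C = 01011100 = 92 (signed)
  00001010
+ 01011100
= 01100110
Result 01100110: MSB = 0 → value 102.
Both addends are non-negative and so is the stored result: no signed overflow.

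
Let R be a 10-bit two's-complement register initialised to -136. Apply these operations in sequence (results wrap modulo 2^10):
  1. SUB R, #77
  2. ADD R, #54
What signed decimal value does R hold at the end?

Start: R = -136 = 1101111000.
R = -136 − 77 = -213 = 1100101011
R = -213 + 54 = -159 = 1101100001

-159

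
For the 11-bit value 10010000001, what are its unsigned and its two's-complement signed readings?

unsigned = 1153, signed = -895

Unsigned: 10010000001 = 1153.
Signed: MSB=1 → 1153 − 2048 = -895.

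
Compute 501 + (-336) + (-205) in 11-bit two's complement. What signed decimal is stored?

-40

501 + (-336) = 165 (00010100101)
165 + (-205) = -40 (11111011000)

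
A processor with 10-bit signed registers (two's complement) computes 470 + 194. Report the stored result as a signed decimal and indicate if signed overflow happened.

470 → 0111010110
194 → 0011000010
  0111010110
+ 0011000010
= 1010011000
Result 1010011000: MSB = 1 → 664 − 1024 = -360.
Both addends are non-negative but the stored result is negative: signed overflow. The true value 470 + 194 = 664 lies outside [-512, 511].

-360; overflow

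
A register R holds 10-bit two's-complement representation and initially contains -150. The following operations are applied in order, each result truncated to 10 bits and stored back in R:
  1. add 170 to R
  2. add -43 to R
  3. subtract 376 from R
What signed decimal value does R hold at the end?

-399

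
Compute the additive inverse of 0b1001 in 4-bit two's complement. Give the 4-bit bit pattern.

Invert: 0110. Add 1: 0111.

0111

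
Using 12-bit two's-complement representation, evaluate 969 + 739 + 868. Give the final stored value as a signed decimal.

-1520

969 + 739 = 1708 (011010101100)
1708 + 868 = 2576 → wraps to -1520 (101000010000)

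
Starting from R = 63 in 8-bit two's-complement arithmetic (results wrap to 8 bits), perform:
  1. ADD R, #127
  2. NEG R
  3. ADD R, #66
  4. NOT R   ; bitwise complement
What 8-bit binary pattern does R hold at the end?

01111011

Start: R = 63 = 00111111.
R = 63 + 127 = 190; wraps to -66 = 10111110
R = −(-66) = 66 = 01000010
R = 66 + 66 = 132; wraps to -124 = 10000100
R = NOT 10000100 = 01111011 = 123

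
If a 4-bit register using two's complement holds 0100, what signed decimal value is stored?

4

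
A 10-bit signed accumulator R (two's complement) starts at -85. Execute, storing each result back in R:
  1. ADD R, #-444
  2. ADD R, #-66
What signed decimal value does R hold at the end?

Start: R = -85 = 1110101011.
R = -85 + (-444) = -529; wraps to 495 = 0111101111
R = 495 + (-66) = 429 = 0110101101

429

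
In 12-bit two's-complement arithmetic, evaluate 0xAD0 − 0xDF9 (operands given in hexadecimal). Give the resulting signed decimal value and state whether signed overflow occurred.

-809; no overflow

0xAD0 = 101011010000 = -1328 (signed)
0xDF9 = 110111111001 = -519 (signed)
Subtract via negate-and-add: invert 110111111001 + 1 = 001000000111 (i.e. 519).
  101011010000
+ 001000000111
= 110011010111
Result 110011010111: MSB = 1 → 3287 − 4096 = -809.
Addends (after negating the subtrahend) have opposite signs, so signed overflow cannot occur.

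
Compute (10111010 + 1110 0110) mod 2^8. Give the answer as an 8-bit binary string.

10100000

  10111010
+ 11100110
= 10100000  (discard carry-out 1)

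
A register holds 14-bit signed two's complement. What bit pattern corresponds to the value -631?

11110110001001

|-631| = 631 = 00001001110111 in 14 bits.
Invert the bits: 11110110001000. Add 1: 11110110001001.
Check: 11110110001001 reads as 15753 − 16384 = -631.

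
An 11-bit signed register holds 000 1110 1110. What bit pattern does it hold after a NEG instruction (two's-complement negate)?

Invert: 11100010001. Add 1: 11100010010.

11100010010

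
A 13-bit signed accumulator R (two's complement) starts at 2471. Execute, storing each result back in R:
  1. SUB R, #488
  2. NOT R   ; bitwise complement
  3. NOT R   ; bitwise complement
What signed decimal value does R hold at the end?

1983

Start: R = 2471 = 0100110100111.
R = 2471 − 488 = 1983 = 0011110111111
R = NOT 0011110111111 = 1100001000000 = -1984
R = NOT 1100001000000 = 0011110111111 = 1983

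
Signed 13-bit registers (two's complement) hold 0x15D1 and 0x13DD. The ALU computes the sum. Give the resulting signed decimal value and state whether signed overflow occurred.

2478; overflow

0x15D1 = 1010111010001 = -2607 (signed)
0x13DD = 1001111011101 = -3107 (signed)
  1010111010001
+ 1001111011101
= 0100110101110  (discard carry-out 1)
Result 0100110101110: MSB = 0 → value 2478.
Both addends are negative but the stored result is non-negative: signed overflow. The true value -2607 + (-3107) = -5714 lies outside [-4096, 4095].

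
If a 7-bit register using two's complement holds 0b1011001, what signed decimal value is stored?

-39

MSB is 1, so the value is negative.
Unsigned reading: 89. Subtract 2^7 = 128: 89 − 128 = -39.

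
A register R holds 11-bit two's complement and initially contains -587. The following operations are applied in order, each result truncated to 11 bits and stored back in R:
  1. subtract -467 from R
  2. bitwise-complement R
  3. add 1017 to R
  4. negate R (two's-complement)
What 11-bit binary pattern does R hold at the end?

Start: R = -587 = 10110110101.
R = -587 − (-467) = -120 = 11110001000
R = NOT 11110001000 = 00001110111 = 119
R = 119 + 1017 = 1136; wraps to -912 = 10001110000
R = −(-912) = 912 = 01110010000

01110010000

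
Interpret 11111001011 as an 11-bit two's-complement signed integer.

-53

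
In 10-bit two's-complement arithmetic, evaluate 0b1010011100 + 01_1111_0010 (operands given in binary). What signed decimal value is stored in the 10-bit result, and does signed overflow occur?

0b1010011100 → 1010011100 = -356 (signed)
01_1111_0010 → 0111110010 = 498 (signed)
  1010011100
+ 0111110010
= 0010001110  (discard carry-out 1)
Result 0010001110: MSB = 0 → value 142.
Addends have opposite signs, so signed overflow cannot occur.

142; no overflow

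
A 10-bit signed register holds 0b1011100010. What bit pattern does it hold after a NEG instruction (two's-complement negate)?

Invert: 0100011101. Add 1: 0100011110.
Check: 1011100010 = -286, 0100011110 = 286.

0100011110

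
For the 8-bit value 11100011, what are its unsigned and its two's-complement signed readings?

Unsigned: 11100011 = 227.
Signed: MSB=1 → 227 − 256 = -29.

unsigned = 227, signed = -29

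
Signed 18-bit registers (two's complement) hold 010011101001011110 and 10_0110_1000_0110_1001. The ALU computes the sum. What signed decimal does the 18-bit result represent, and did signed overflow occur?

-23865; no overflow

010011101001011110 = 80478 (signed)
10_0110_1000_0110_1001 → 100110100001101001 = -104343 (signed)
  010011101001011110
+ 100110100001101001
= 111010001011000111
Result 111010001011000111: MSB = 1 → 238279 − 262144 = -23865.
Addends have opposite signs, so signed overflow cannot occur.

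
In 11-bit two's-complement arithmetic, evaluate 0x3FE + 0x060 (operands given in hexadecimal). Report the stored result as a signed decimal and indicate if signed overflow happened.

0x3FE = 01111111110 = 1022 (signed)
0x060 = 00001100000 = 96 (signed)
  01111111110
+ 00001100000
= 10001011110
Result 10001011110: MSB = 1 → 1118 − 2048 = -930.
Both addends are non-negative but the stored result is negative: signed overflow. The true value 1022 + 96 = 1118 lies outside [-1024, 1023].

-930; overflow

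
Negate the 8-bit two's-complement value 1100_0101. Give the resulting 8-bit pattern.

00111011

Invert: 00111010. Add 1: 00111011.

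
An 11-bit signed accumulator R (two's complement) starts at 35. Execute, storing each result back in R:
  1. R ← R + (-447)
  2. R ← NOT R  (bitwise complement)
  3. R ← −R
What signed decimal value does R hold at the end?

-411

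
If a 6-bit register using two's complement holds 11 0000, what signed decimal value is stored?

MSB is 1, so the value is negative.
Invert: 001111. Add 1: 010000 = 16. So the value is −16.

-16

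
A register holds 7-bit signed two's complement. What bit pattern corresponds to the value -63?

1000001

|-63| = 63 = 0111111 in 7 bits.
Invert the bits: 1000000. Add 1: 1000001.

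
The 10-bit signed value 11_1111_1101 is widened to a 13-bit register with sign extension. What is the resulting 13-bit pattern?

MSB of 1111111101 is 1; replicate it into the new high bits.
111|1111111101 → 1111111111101 (still -3).

1111111111101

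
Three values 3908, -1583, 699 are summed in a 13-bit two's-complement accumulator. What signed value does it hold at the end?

3024

3908 + (-1583) = 2325 (0100100010101)
2325 + 699 = 3024 (0101111010000)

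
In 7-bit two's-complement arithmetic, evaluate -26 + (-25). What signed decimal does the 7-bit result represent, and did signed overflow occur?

-51; no overflow

-26 → 1100110
-25 → 1100111
  1100110
+ 1100111
= 1001101  (discard carry-out 1)
Result 1001101: MSB = 1 → 77 − 128 = -51.
Both addends are negative and so is the stored result: no signed overflow.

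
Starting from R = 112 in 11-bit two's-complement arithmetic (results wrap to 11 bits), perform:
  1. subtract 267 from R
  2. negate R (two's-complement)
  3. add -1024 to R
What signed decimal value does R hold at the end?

Start: R = 112 = 00001110000.
R = 112 − 267 = -155 = 11101100101
R = −(-155) = 155 = 00010011011
R = 155 + (-1024) = -869 = 10010011011

-869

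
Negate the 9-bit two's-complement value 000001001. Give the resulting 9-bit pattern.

Invert: 111110110. Add 1: 111110111.
Check: 000001001 = 9, 111110111 = -9.

111110111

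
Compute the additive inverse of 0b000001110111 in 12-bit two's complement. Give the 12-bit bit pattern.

111110001001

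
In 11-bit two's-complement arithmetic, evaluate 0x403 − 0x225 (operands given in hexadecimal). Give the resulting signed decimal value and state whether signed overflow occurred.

478; overflow

0x403 = 10000000011 = -1021 (signed)
0x225 = 01000100101 = 549 (signed)
Subtract via negate-and-add: invert 01000100101 + 1 = 10111011011 (i.e. -549).
  10000000011
+ 10111011011
= 00111011110  (discard carry-out 1)
Result 00111011110: MSB = 0 → value 478.
Both addends (after negating the subtrahend) are negative but the stored result is non-negative: signed overflow. The true value -1021 − 549 = -1570 lies outside [-1024, 1023].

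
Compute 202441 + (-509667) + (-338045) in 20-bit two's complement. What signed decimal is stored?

202441 + (-509667) = -307226 (10110100111111100110)
-307226 + (-338045) = -645271 → wraps to 403305 (01100010011101101001)

403305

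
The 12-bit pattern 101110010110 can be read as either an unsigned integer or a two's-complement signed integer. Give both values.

unsigned = 2966, signed = -1130

Unsigned: 101110010110 = 2966.
Signed: MSB=1 → 2966 − 4096 = -1130.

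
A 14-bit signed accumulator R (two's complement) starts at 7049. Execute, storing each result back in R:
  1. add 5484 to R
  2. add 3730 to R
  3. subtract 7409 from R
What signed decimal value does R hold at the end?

-7530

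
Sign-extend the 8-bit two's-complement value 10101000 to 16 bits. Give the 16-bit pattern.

MSB of 10101000 is 1; replicate it into the new high bits.
11111111|10101000 → 1111111110101000 (still -88).

1111111110101000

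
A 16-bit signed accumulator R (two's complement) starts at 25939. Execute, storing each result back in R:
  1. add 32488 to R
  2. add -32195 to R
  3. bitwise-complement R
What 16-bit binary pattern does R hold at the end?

1001100110000111

Start: R = 25939 = 0110010101010011.
R = 25939 + 32488 = 58427; wraps to -7109 = 1110010000111011
R = -7109 + (-32195) = -39304; wraps to 26232 = 0110011001111000
R = NOT 0110011001111000 = 1001100110000111 = -26233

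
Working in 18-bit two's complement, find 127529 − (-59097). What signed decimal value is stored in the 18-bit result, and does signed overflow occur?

127529 → 011111001000101001
-59097 → 110001100100100111
Subtract via negate-and-add: invert 110001100100100111 + 1 = 001110011011011001 (i.e. 59097).
  011111001000101001
+ 001110011011011001
= 101101100100000010
Result 101101100100000010: MSB = 1 → 186626 − 262144 = -75518.
Both addends (after negating the subtrahend) are non-negative but the stored result is negative: signed overflow. The true value 127529 − (-59097) = 186626 lies outside [-131072, 131071].

-75518; overflow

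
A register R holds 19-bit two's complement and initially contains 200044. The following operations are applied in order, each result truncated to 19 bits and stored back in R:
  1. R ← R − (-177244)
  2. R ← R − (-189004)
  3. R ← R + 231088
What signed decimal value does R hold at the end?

-251196

Start: R = 200044 = 0110000110101101100.
R = 200044 − (-177244) = 377288; wraps to -147000 = 1011100000111001000
R = -147000 − (-189004) = 42004 = 0001010010000010100
R = 42004 + 231088 = 273092; wraps to -251196 = 1000010101011000100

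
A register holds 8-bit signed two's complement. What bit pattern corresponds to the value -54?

11001010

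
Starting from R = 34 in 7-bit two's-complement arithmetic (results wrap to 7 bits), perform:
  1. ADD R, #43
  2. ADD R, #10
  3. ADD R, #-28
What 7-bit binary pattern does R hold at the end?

Start: R = 34 = 0100010.
R = 34 + 43 = 77; wraps to -51 = 1001101
R = -51 + 10 = -41 = 1010111
R = -41 + (-28) = -69; wraps to 59 = 0111011

0111011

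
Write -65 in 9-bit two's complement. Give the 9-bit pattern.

110111111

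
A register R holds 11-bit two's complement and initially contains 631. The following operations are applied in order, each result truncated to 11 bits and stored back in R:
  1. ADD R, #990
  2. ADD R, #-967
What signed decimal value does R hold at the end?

Start: R = 631 = 01001110111.
R = 631 + 990 = 1621; wraps to -427 = 11001010101
R = -427 + (-967) = -1394; wraps to 654 = 01010001110

654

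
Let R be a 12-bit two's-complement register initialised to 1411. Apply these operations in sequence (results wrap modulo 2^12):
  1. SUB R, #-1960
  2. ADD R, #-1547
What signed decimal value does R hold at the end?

Start: R = 1411 = 010110000011.
R = 1411 − (-1960) = 3371; wraps to -725 = 110100101011
R = -725 + (-1547) = -2272; wraps to 1824 = 011100100000

1824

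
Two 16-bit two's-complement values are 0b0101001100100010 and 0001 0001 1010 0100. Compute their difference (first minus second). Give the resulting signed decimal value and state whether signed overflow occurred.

16766; no overflow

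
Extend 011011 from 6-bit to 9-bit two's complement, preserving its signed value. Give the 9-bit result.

000011011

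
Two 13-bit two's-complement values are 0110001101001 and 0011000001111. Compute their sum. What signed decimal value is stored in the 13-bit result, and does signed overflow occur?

0110001101001 = 3177 (signed)
0011000001111 = 1551 (signed)
  0110001101001
+ 0011000001111
= 1001001111000
Result 1001001111000: MSB = 1 → 4728 − 8192 = -3464.
Both addends are non-negative but the stored result is negative: signed overflow. The true value 3177 + 1551 = 4728 lies outside [-4096, 4095].

-3464; overflow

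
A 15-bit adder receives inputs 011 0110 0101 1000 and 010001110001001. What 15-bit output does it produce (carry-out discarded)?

101100111100001

  011011001011000
+ 010001110001001
= 101100111100001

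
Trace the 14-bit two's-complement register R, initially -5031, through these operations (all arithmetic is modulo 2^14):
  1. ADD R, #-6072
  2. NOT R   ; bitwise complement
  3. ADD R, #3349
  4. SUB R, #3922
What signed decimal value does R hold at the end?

-5855

Start: R = -5031 = 10110001011001.
R = -5031 + (-6072) = -11103; wraps to 5281 = 01010010100001
R = NOT 01010010100001 = 10101101011110 = -5282
R = -5282 + 3349 = -1933 = 11100001110011
R = -1933 − 3922 = -5855 = 10100100100001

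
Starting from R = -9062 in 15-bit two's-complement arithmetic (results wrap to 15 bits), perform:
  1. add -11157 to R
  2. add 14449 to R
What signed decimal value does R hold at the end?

-5770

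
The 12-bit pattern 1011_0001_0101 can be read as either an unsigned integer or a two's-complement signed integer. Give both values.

unsigned = 2837, signed = -1259

Unsigned: 101100010101 = 2837.
Signed: MSB=1 → 2837 − 4096 = -1259.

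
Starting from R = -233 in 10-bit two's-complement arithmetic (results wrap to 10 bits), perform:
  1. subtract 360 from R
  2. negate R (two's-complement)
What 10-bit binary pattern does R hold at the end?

Start: R = -233 = 1100010111.
R = -233 − 360 = -593; wraps to 431 = 0110101111
R = −(431) = -431 = 1001010001

1001010001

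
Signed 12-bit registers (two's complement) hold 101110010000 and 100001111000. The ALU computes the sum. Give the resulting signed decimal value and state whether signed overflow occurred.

1032; overflow

101110010000 = -1136 (signed)
100001111000 = -1928 (signed)
  101110010000
+ 100001111000
= 010000001000  (discard carry-out 1)
Result 010000001000: MSB = 0 → value 1032.
Both addends are negative but the stored result is non-negative: signed overflow. The true value -1136 + (-1928) = -3064 lies outside [-2048, 2047].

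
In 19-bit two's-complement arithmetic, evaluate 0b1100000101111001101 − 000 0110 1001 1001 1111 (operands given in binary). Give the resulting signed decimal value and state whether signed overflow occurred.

-155090; no overflow

0b1100000101111001101 → 1100000101111001101 = -128051 (signed)
000 0110 1001 1001 1111 → 0000110100110011111 = 27039 (signed)
Subtract via negate-and-add: invert 0000110100110011111 + 1 = 1111001011001100001 (i.e. -27039).
  1100000101111001101
+ 1111001011001100001
= 1011010001000101110  (discard carry-out 1)
Result 1011010001000101110: MSB = 1 → 369198 − 524288 = -155090.
Both addends (after negating the subtrahend) are negative and so is the stored result: no signed overflow.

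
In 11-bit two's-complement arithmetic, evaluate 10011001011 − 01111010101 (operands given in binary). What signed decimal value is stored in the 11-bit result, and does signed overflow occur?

246; overflow

10011001011 = -821 (signed)
01111010101 = 981 (signed)
Subtract via negate-and-add: invert 01111010101 + 1 = 10000101011 (i.e. -981).
  10011001011
+ 10000101011
= 00011110110  (discard carry-out 1)
Result 00011110110: MSB = 0 → value 246.
Both addends (after negating the subtrahend) are negative but the stored result is non-negative: signed overflow. The true value -821 − 981 = -1802 lies outside [-1024, 1023].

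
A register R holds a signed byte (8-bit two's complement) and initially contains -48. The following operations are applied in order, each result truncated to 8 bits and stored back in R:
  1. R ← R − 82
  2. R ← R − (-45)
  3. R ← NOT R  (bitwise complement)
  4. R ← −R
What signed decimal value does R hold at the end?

-84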